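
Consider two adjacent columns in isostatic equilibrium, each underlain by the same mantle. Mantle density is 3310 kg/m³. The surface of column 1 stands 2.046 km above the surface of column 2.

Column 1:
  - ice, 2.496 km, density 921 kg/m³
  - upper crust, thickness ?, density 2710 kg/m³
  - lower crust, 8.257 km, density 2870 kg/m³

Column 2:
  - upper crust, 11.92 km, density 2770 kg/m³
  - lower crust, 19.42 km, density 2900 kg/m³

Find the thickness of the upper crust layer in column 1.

19.3 km

Take the compensation level at the base of the deeper column (depth z_c below the surface of column 1) and equate Σ ρ_i t_i down to z_c; mantle fills any gap and the z_c terms cancel.
Column 1: 2.496×921 + x×2710 + 8.257×2870 + (z_c − 10.753 − x)×3310
Column 2: 2.046×0 + 11.92×2770 + 19.42×2900 + (z_c − 2.046 − 31.34)×3310
The z_c×3310 term appears on both sides and cancels. Collect the known terms of each column as K = Σ(ρt)_known − 3310 × (depth of known layers): K_1 = 25996.406 − 3310×10.753 = −9596.024; K_2 = 89336.4 − 3310×(2.046 + 31.34) = −21171.26.
Balance: K_1 − x×(3310 − 2710) = K_2, so x = (K_1 − K_2)/(3310 − 2710) = 11575.2/600 = 19.3 km.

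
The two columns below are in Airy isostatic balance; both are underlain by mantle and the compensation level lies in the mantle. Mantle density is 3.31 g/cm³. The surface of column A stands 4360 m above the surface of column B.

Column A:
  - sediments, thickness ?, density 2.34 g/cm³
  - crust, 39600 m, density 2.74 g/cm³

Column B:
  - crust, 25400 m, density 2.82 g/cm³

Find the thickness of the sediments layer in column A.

Take the compensation level at the base of the deeper column (depth z_c below the surface of column A) and equate Σ ρ_i t_i down to z_c; mantle fills any gap and the z_c terms cancel.
Column A: x×2.34 + 39600×2.74 + (z_c − 39600 − x)×3.31
Column B: 4360×0 + 25400×2.82 + (z_c − 4360 − 25400)×3.31
The z_c×3.31 term appears on both sides and cancels. Collect the known terms of each column as K = Σ(ρt)_known − 3.31 × (depth of known layers): K_A = 108504 − 3.31×39600 = −22572; K_B = 71628 − 3.31×(4360 + 25400) = −26877.6.
Balance: K_A − x×(3.31 − 2.34) = K_B, so x = (K_A − K_B)/(3.31 − 2.34) = 4305.6/0.97 = 4440 m.

4440 m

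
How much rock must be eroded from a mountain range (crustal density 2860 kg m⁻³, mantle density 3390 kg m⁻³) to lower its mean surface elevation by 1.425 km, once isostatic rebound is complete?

Net drop Δ = e − u = e − e ρ_c/ρ_m = e (ρ_m − ρ_c)/ρ_m.
e = Δ ρ_m/(ρ_m − ρ_c) = 1.425 km × 3390/530 = 9.11 km.

9.11 km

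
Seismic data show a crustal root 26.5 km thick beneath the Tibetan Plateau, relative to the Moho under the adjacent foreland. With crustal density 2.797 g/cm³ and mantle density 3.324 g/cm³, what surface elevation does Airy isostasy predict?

4.99 km

In Airy isostatic equilibrium: ρ_c h = (ρ_m − ρ_c) r.
h = r (ρ_m − ρ_c) / ρ_c = 26.5 km × (3.324 − 2.797) / 2.797 = 4.99 km.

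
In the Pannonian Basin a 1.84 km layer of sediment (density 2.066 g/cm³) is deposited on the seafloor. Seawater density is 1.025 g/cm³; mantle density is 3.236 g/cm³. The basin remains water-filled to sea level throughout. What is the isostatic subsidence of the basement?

Submarine loading: the sediment displaces seawater, and the subsidence is in turn flooded, so s (ρ_m − ρ_w) = t (ρ_sed − ρ_w).
s = 1.84 km × (2.066 − 1.025) / (3.236 − 1.025) = 0.866 km.

0.866 km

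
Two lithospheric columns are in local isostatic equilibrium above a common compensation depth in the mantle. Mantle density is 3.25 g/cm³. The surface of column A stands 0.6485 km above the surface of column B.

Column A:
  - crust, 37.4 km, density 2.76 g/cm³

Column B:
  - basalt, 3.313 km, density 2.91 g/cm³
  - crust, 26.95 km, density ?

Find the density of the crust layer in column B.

Take the compensation level at the base of the deeper column (depth z_c below the surface of column A) and equate Σ ρ_i t_i down to z_c; mantle fills any gap and the z_c terms cancel.
Column A: 37.4×2.76 + (z_c − 37.4)×3.25
Column B: 0.6485×0 + 3.313×2.91 + 26.95×ρ + (z_c − 0.6485 − 30.263)×3.25
The z_c×3.25 term appears on both sides and cancels. Collect the known terms of each column as K = Σ(ρt)_known − 3.25 × (depth of known layers): K_A = 103.224 − 3.25×37.4 = −18.326; K_B = 9.64083 − 3.25×(0.6485 + 30.263) = −90.821545.
Balance: K_A = K_B + 26.95×ρ, so ρ = (K_A − K_B)/26.95 = 72.4955/26.95 = 2.69 g/cm³.

2.69 g/cm³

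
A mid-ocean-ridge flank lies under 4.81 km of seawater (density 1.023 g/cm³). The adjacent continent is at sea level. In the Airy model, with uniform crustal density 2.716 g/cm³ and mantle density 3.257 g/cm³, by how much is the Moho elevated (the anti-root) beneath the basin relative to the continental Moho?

15.1 km

Balancing pressure at the compensation depth: replacing crust with seawater at the top is compensated by replacing crust with mantle at the base: d (ρ_c − ρ_w) = a (ρ_m − ρ_c).
a = d (ρ_c − ρ_w)/(ρ_m − ρ_c) = 4.81 km × 1.693/0.541 = 15.1 km.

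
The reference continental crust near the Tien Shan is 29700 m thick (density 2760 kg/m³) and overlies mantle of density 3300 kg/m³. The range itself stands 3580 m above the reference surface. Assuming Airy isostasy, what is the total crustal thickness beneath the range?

51600 m

Root depth r = h ρ_c / (ρ_m − ρ_c) = 3580 m × 2760 / 540 = 18300 m.
Total thickness = T + h + r = 29700 m + 3580 m + 18300 m = 51600 m.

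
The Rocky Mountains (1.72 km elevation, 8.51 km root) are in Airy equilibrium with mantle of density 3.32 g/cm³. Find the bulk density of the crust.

2.76 g/cm³

ρ_c h = (ρ_m − ρ_c) r → ρ_c (h + r) = ρ_m r → ρ_c = ρ_m r / (h + r).
ρ_c = 3.32 × 8.51 km / (1.72 km + 8.51 km) = 2.76 g/cm³.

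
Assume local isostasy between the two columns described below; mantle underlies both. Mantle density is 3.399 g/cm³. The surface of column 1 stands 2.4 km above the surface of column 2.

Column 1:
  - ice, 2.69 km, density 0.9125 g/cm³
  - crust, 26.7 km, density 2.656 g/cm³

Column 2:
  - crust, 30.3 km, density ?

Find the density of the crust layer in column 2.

Take the compensation level at the base of the deeper column (depth z_c below the surface of column 1) and equate Σ ρ_i t_i down to z_c; mantle fills any gap and the z_c terms cancel.
Column 1: 2.69×0.9125 + 26.7×2.656 + (z_c − 29.39)×3.399
Column 2: 2.4×0 + 30.3×ρ + (z_c − 2.4 − 30.3)×3.399
The z_c×3.399 term appears on both sides and cancels. Collect the known terms of each column as K = Σ(ρt)_known − 3.399 × (depth of known layers): K_1 = 73.369825 − 3.399×29.39 = −26.526785; K_2 = 0 − 3.399×(2.4 + 30.3) = −111.1473.
Balance: K_1 = K_2 + 30.3×ρ, so ρ = (K_1 − K_2)/30.3 = 84.6205/30.3 = 2.79 g/cm³.

2.79 g/cm³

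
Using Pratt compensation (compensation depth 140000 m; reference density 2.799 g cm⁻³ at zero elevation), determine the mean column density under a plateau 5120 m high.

Pratt balance: ρ_ref D = ρ (D + h).
ρ = ρ_ref D/(D + h) = 2.799 × 140000 m/(140000 m + 5120 m) = 2.7 g cm⁻³.

2.7 g cm⁻³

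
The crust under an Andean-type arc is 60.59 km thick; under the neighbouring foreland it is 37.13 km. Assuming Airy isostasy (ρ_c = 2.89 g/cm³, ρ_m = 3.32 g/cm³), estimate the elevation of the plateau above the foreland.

3.04 km

Excess crust Δ = 60.59 km − 37.13 km = 23.46 km, split between elevation h and root r with h + r = Δ.
Airy balance ρ_c h = (ρ_m − ρ_c) r gives r = h ρ_c/(ρ_m − ρ_c), so h (1 + ρ_c/(ρ_m − ρ_c)) = Δ, i.e. h = Δ (ρ_m − ρ_c)/ρ_m.
h = 23.46 km × 0.43/3.32 = 3.04 km.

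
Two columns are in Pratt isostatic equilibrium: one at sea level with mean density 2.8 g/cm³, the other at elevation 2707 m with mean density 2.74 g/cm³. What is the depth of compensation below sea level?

ρ_ref D = ρ (D + h) → D (ρ_ref − ρ) = ρ h.
D = ρ h/(ρ_ref − ρ) = 2.74 × 2707 m/(2.8 − 2.74) = 124000 m.

124000 m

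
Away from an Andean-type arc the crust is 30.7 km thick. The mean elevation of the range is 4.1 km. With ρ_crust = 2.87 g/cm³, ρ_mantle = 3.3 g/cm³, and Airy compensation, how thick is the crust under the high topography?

Root depth r = h ρ_c / (ρ_m − ρ_c) = 4.1 km × 2.87 / 0.43 = 27.37 km.
Total thickness = T + h + r = 30.7 km + 4.1 km + 27.37 km = 62.2 km.

62.2 km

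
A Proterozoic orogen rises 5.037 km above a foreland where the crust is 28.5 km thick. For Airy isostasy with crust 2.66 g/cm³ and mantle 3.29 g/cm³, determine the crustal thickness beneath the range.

54.8 km

Root depth r = h ρ_c / (ρ_m − ρ_c) = 5.037 km × 2.66 / 0.63 = 21.27 km.
Total thickness = T + h + r = 28.5 km + 5.037 km + 21.27 km = 54.8 km.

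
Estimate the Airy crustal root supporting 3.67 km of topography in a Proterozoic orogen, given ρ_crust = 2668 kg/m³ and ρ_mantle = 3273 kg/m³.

Balancing pressure at the compensation depth: the weight of the topography is balanced by the buoyancy of the root, ρ_c h = (ρ_m − ρ_c) r.
r = h · ρ_c / (ρ_m − ρ_c) = 3.67 km × 2668 / (3273 − 2668) = 16.2 km.

16.2 km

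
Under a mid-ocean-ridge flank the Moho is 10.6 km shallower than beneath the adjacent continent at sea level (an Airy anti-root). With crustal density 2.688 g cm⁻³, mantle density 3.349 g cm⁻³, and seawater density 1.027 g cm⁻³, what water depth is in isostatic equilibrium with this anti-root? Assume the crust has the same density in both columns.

Replacing a thickness d of crust by seawater at the top must be balanced by replacing crust with mantle at the base: d (ρ_c − ρ_w) = a (ρ_m − ρ_c).
d = a (ρ_m − ρ_c)/(ρ_c − ρ_w) = 10.6 km × 0.661/1.661 = 4.22 km.

4.22 km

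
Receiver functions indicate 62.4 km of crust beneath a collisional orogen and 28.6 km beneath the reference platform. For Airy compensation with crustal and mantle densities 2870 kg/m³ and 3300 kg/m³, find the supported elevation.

4.4 km

Excess crust Δ = 62.4 km − 28.6 km = 33.8 km, split between elevation h and root r with h + r = Δ.
Airy balance ρ_c h = (ρ_m − ρ_c) r gives r = h ρ_c/(ρ_m − ρ_c), so h (1 + ρ_c/(ρ_m − ρ_c)) = Δ, i.e. h = Δ (ρ_m − ρ_c)/ρ_m.
h = 33.8 km × 430/3300 = 4.4 km.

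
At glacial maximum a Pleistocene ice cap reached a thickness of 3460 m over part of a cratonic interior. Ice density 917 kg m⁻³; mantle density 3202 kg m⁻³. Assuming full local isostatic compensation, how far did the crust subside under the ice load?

Balancing pressure at the compensation depth: the ice load ρ_ice t is balanced by mantle displaced below, ρ_m s.
s = t ρ_ice / ρ_m = 3460 m × 917/3202 = 991 m.

991 m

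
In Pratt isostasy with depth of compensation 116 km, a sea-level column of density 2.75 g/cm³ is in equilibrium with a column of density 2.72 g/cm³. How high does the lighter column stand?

1.28 km

ρ_ref D = ρ (D + h) → h = D (ρ_ref − ρ)/ρ.
h = 116 km × (2.75 − 2.72)/2.72 = 1.28 km.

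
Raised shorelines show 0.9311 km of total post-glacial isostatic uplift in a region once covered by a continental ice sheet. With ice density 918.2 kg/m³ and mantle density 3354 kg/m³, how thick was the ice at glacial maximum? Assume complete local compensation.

u = t ρ_ice/ρ_m → t = u ρ_m/ρ_ice = 0.9311 km × 3354/918.2 = 3.4 km.

3.4 km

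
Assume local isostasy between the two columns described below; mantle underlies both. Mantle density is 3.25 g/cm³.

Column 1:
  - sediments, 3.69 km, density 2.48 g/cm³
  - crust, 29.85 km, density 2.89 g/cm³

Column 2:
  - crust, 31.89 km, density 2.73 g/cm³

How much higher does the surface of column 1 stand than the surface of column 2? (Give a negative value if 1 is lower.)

For any compensation level in the mantle, the mantle terms cancel and isostasy reduces to e = (Σt_1 − Σt_2) − (Σ(ρt)_1 − Σ(ρt)_2) / ρ_m.
Σt_1 = 33.54 km; Σt_2 = 31.89 km; Σ(ρt)_1 = 95.4177; Σ(ρt)_2 = 87.0597 (in km·g/cm³).
e = (33.54 − 31.89) − (95.4177 − 87.0597) / 3.25 = −0.922 km.

−0.922 km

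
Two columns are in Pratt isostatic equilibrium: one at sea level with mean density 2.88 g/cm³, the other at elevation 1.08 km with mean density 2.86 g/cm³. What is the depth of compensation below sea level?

154 km

ρ_ref D = ρ (D + h) → D (ρ_ref − ρ) = ρ h.
D = ρ h/(ρ_ref − ρ) = 2.86 × 1.08 km/(2.88 − 2.86) = 154 km.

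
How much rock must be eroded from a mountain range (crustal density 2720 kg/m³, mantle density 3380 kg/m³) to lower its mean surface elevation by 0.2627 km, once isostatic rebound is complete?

1.35 km

Net drop Δ = e − u = e − e ρ_c/ρ_m = e (ρ_m − ρ_c)/ρ_m.
e = Δ ρ_m/(ρ_m − ρ_c) = 0.2627 km × 3380/660 = 1.35 km.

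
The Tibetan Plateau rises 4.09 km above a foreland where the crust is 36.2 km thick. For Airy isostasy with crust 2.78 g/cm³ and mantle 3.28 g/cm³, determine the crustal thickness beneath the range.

Root depth r = h ρ_c / (ρ_m − ρ_c) = 4.09 km × 2.78 / 0.5 = 22.74 km.
Total thickness = T + h + r = 36.2 km + 4.09 km + 22.74 km = 63 km.

63 km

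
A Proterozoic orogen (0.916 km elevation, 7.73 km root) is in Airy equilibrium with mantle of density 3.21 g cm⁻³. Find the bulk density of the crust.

ρ_c h = (ρ_m − ρ_c) r → ρ_c (h + r) = ρ_m r → ρ_c = ρ_m r / (h + r).
ρ_c = 3.21 × 7.73 km / (0.916 km + 7.73 km) = 2.87 g cm⁻³.

2.87 g cm⁻³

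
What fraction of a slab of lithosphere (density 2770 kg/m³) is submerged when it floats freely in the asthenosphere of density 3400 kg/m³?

Submerged fraction = ρ_obj/ρ_fluid = 2770/3400 = 0.815.

0.815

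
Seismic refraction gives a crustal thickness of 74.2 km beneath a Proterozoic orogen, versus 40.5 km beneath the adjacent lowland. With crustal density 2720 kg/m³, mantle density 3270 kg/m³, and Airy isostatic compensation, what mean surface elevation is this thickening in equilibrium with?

Excess crust Δ = 74.2 km − 40.5 km = 33.7 km, split between elevation h and root r with h + r = Δ.
Airy balance ρ_c h = (ρ_m − ρ_c) r gives r = h ρ_c/(ρ_m − ρ_c), so h (1 + ρ_c/(ρ_m − ρ_c)) = Δ, i.e. h = Δ (ρ_m − ρ_c)/ρ_m.
h = 33.7 km × 550/3270 = 5.67 km.

5.67 km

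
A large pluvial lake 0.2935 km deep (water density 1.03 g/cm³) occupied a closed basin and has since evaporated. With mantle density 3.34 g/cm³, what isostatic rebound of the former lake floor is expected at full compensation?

u = d ρ_w/ρ_m = 0.2935 km × 1.03/3.34 = 0.0905 km.

0.0905 km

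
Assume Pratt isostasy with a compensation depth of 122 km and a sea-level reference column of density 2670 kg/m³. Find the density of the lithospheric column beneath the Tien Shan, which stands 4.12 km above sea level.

2580 kg/m³

Pratt balance: ρ_ref D = ρ (D + h).
ρ = ρ_ref D/(D + h) = 2670 × 122 km/(122 km + 4.12 km) = 2580 kg/m³.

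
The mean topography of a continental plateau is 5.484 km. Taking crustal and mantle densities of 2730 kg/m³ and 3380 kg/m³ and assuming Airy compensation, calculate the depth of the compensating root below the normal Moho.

23 km

For local isostatic compensation: the weight of the topography is balanced by the buoyancy of the root, ρ_c h = (ρ_m − ρ_c) r.
r = h · ρ_c / (ρ_m − ρ_c) = 5.484 km × 2730 / (3380 − 2730) = 23 km.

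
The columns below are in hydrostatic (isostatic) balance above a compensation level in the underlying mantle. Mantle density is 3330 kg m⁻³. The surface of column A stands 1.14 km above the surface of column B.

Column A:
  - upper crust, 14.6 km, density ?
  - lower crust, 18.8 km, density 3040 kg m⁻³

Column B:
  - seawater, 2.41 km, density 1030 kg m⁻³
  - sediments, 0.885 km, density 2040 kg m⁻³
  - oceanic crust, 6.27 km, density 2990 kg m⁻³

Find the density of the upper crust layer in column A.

Take the compensation level at the base of the deeper column (depth z_c below the surface of column A) and equate Σ ρ_i t_i down to z_c; mantle fills any gap and the z_c terms cancel.
Column A: 14.6×ρ + 18.8×3040 + (z_c − 33.4)×3330
Column B: 1.14×0 + 2.41×1030 + 0.885×2040 + 6.27×2990 + (z_c − 1.14 − 9.565)×3330
The z_c×3330 term appears on both sides and cancels. Collect the known terms of each column as K = Σ(ρt)_known − 3330 × (depth of known layers): K_A = 57152 − 3330×33.4 = −54070; K_B = 23035 − 3330×(1.14 + 9.565) = −12612.65.
Balance: K_A + 14.6×ρ = K_B, so ρ = (K_B − K_A)/14.6 = 41457.3/14.6 = 2840 kg m⁻³.

2840 kg m⁻³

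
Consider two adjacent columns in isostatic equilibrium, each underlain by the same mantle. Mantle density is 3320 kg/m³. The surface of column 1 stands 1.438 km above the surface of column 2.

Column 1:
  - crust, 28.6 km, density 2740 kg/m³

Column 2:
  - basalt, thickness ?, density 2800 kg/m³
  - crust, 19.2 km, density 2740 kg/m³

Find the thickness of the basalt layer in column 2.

Take the compensation level at the base of the deeper column (depth z_c below the surface of column 1) and equate Σ ρ_i t_i down to z_c; mantle fills any gap and the z_c terms cancel.
Column 1: 28.6×2740 + (z_c − 28.6)×3320
Column 2: 1.438×0 + x×2800 + 19.2×2740 + (z_c − 1.438 − 19.2 − x)×3320
The z_c×3320 term appears on both sides and cancels. Collect the known terms of each column as K = Σ(ρt)_known − 3320 × (depth of known layers): K_1 = 78364 − 3320×28.6 = −16588; K_2 = 52608 − 3320×(1.438 + 19.2) = −15910.16.
Balance: K_1 = K_2 − x×(3320 − 2800), so x = (K_2 − K_1)/(3320 − 2800) = 677.84/520 = 1.3 km.

1.3 km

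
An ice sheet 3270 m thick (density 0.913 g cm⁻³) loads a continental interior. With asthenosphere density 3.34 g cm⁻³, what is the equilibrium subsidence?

By Archimedes' principle applied to the lithosphere: the ice load ρ_ice t is balanced by mantle displaced below, ρ_m s.
s = t ρ_ice / ρ_m = 3270 m × 0.913/3.34 = 894 m.

894 m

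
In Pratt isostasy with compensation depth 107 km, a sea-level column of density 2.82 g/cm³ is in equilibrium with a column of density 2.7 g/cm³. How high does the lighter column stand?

ρ_ref D = ρ (D + h) → h = D (ρ_ref − ρ)/ρ.
h = 107 km × (2.82 − 2.7)/2.7 = 4.76 km.

4.76 km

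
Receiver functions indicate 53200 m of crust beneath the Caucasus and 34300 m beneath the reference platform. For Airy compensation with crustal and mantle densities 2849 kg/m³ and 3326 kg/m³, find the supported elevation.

2710 m

Excess crust Δ = 53200 m − 34300 m = 18900 m, split between elevation h and root r with h + r = Δ.
Airy balance ρ_c h = (ρ_m − ρ_c) r gives r = h ρ_c/(ρ_m − ρ_c), so h (1 + ρ_c/(ρ_m − ρ_c)) = Δ, i.e. h = Δ (ρ_m − ρ_c)/ρ_m.
h = 18900 m × 477/3326 = 2710 m.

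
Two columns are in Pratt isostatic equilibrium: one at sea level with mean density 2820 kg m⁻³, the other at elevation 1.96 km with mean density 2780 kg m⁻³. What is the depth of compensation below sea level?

136 km

ρ_ref D = ρ (D + h) → D (ρ_ref − ρ) = ρ h.
D = ρ h/(ρ_ref − ρ) = 2780 × 1.96 km/(2820 − 2780) = 136 km.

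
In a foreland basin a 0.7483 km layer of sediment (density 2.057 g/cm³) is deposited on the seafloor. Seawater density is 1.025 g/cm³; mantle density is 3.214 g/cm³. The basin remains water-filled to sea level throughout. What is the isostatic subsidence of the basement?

0.353 km

Submarine loading: the sediment displaces seawater, and the subsidence is in turn flooded, so s (ρ_m − ρ_w) = t (ρ_sed − ρ_w).
s = 0.7483 km × (2.057 − 1.025) / (3.214 − 1.025) = 0.353 km.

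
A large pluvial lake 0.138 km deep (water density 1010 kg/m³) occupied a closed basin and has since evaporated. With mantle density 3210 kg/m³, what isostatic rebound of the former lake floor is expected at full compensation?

0.0434 km

u = d ρ_w/ρ_m = 0.138 km × 1010/3210 = 0.0434 km.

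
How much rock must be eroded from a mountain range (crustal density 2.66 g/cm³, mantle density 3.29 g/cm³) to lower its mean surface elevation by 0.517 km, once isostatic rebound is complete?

2.7 km

Net drop Δ = e − u = e − e ρ_c/ρ_m = e (ρ_m − ρ_c)/ρ_m.
e = Δ ρ_m/(ρ_m − ρ_c) = 0.517 km × 3.29/0.63 = 2.7 km.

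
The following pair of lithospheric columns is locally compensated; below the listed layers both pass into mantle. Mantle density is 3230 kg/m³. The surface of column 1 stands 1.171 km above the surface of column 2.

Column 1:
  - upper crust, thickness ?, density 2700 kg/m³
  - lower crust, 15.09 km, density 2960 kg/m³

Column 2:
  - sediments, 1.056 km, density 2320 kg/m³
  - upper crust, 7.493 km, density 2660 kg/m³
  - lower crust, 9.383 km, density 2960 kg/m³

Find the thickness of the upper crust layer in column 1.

14.1 km

Take the compensation level at the base of the deeper column (depth z_c below the surface of column 1) and equate Σ ρ_i t_i down to z_c; mantle fills any gap and the z_c terms cancel.
Column 1: x×2700 + 15.09×2960 + (z_c − 15.09 − x)×3230
Column 2: 1.171×0 + 1.056×2320 + 7.493×2660 + 9.383×2960 + (z_c − 1.171 − 17.932)×3230
The z_c×3230 term appears on both sides and cancels. Collect the known terms of each column as K = Σ(ρt)_known − 3230 × (depth of known layers): K_1 = 44666.4 − 3230×15.09 = −4074.3; K_2 = 50154.98 − 3230×(1.171 + 17.932) = −11547.71.
Balance: K_1 − x×(3230 − 2700) = K_2, so x = (K_1 − K_2)/(3230 − 2700) = 7473.41/530 = 14.1 km.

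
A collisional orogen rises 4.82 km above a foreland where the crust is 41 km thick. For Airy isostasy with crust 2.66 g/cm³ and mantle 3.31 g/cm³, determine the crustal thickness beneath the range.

65.5 km

Root depth r = h ρ_c / (ρ_m − ρ_c) = 4.82 km × 2.66 / 0.65 = 19.72 km.
Total thickness = T + h + r = 41 km + 4.82 km + 19.72 km = 65.5 km.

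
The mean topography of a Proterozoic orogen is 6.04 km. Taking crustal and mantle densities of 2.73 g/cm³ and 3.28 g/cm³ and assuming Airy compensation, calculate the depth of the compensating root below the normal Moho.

By Archimedes' principle applied to the lithosphere: the weight of the topography is balanced by the buoyancy of the root, ρ_c h = (ρ_m − ρ_c) r.
r = h · ρ_c / (ρ_m − ρ_c) = 6.04 km × 2.73 / (3.28 − 2.73) = 30 km.

30 km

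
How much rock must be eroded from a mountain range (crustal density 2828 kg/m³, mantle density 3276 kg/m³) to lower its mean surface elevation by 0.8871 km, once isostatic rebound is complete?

Net drop Δ = e − u = e − e ρ_c/ρ_m = e (ρ_m − ρ_c)/ρ_m.
e = Δ ρ_m/(ρ_m − ρ_c) = 0.8871 km × 3276/448 = 6.49 km.

6.49 km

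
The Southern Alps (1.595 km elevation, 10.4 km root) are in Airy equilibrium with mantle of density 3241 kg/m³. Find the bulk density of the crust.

2810 kg/m³

ρ_c h = (ρ_m − ρ_c) r → ρ_c (h + r) = ρ_m r → ρ_c = ρ_m r / (h + r).
ρ_c = 3241 × 10.4 km / (1.595 km + 10.4 km) = 2810 kg/m³.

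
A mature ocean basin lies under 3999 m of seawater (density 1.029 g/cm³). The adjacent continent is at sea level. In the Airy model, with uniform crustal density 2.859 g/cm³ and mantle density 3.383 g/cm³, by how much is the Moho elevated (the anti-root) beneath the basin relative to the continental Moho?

14000 m

Balancing pressure at the compensation depth: replacing crust with seawater at the top is compensated by replacing crust with mantle at the base: d (ρ_c − ρ_w) = a (ρ_m − ρ_c).
a = d (ρ_c − ρ_w)/(ρ_m − ρ_c) = 3999 m × 1.83/0.524 = 14000 m.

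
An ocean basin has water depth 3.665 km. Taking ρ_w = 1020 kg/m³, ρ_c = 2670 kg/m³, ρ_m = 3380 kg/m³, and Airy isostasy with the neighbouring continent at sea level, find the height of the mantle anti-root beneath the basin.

Balancing pressure at the compensation depth: replacing crust with seawater at the top is compensated by replacing crust with mantle at the base: d (ρ_c − ρ_w) = a (ρ_m − ρ_c).
a = d (ρ_c − ρ_w)/(ρ_m − ρ_c) = 3.665 km × 1650/710 = 8.52 km.

8.52 km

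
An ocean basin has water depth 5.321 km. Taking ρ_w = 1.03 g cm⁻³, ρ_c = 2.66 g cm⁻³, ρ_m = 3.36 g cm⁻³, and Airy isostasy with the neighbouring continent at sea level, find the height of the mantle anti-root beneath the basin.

12.4 km

By Archimedes' principle applied to the lithosphere: replacing crust with seawater at the top is compensated by replacing crust with mantle at the base: d (ρ_c − ρ_w) = a (ρ_m − ρ_c).
a = d (ρ_c − ρ_w)/(ρ_m − ρ_c) = 5.321 km × 1.63/0.7 = 12.4 km.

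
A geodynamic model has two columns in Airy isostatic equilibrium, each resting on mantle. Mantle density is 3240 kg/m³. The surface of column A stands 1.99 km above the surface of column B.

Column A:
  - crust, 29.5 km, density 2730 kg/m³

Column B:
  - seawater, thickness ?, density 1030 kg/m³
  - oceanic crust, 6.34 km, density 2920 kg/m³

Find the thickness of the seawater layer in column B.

Take the compensation level at the base of the deeper column (depth z_c below the surface of column A) and equate Σ ρ_i t_i down to z_c; mantle fills any gap and the z_c terms cancel.
Column A: 29.5×2730 + (z_c − 29.5)×3240
Column B: 1.99×0 + x×1030 + 6.34×2920 + (z_c − 1.99 − 6.34 − x)×3240
The z_c×3240 term appears on both sides and cancels. Collect the known terms of each column as K = Σ(ρt)_known − 3240 × (depth of known layers): K_A = 80535 − 3240×29.5 = −15045; K_B = 18512.8 − 3240×(1.99 + 6.34) = −8476.4.
Balance: K_A = K_B − x×(3240 − 1030), so x = (K_B − K_A)/(3240 − 1030) = 6568.6/2210 = 2.97 km.

2.97 km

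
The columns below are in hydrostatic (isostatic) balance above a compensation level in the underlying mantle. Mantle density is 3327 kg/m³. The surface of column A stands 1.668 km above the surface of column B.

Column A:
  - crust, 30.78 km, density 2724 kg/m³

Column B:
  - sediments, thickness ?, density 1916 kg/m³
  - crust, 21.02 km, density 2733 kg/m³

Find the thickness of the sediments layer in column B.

0.372 km

Take the compensation level at the base of the deeper column (depth z_c below the surface of column A) and equate Σ ρ_i t_i down to z_c; mantle fills any gap and the z_c terms cancel.
Column A: 30.78×2724 + (z_c − 30.78)×3327
Column B: 1.668×0 + x×1916 + 21.02×2733 + (z_c − 1.668 − 21.02 − x)×3327
The z_c×3327 term appears on both sides and cancels. Collect the known terms of each column as K = Σ(ρt)_known − 3327 × (depth of known layers): K_A = 83844.72 − 3327×30.78 = −18560.34; K_B = 57447.66 − 3327×(1.668 + 21.02) = −18035.316.
Balance: K_A = K_B − x×(3327 − 1916), so x = (K_B − K_A)/(3327 − 1916) = 525.024/1411 = 0.372 km.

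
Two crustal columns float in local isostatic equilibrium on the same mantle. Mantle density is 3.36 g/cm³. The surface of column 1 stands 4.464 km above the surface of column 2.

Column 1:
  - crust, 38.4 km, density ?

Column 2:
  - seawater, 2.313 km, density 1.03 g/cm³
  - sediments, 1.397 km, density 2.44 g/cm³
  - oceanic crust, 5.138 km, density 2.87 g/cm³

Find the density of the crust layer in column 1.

2.73 g/cm³

Take the compensation level at the base of the deeper column (depth z_c below the surface of column 1) and equate Σ ρ_i t_i down to z_c; mantle fills any gap and the z_c terms cancel.
Column 1: 38.4×ρ + (z_c − 38.4)×3.36
Column 2: 4.464×0 + 2.313×1.03 + 1.397×2.44 + 5.138×2.87 + (z_c − 4.464 − 8.848)×3.36
The z_c×3.36 term appears on both sides and cancels. Collect the known terms of each column as K = Σ(ρt)_known − 3.36 × (depth of known layers): K_1 = 0 − 3.36×38.4 = −129.024; K_2 = 20.53713 − 3.36×(4.464 + 8.848) = −24.19119.
Balance: K_1 + 38.4×ρ = K_2, so ρ = (K_2 − K_1)/38.4 = 104.833/38.4 = 2.73 g/cm³.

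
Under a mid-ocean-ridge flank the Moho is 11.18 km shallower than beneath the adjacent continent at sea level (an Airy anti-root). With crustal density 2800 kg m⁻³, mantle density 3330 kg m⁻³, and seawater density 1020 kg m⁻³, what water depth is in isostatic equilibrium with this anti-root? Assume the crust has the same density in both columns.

Replacing a thickness d of crust by seawater at the top must be balanced by replacing crust with mantle at the base: d (ρ_c − ρ_w) = a (ρ_m − ρ_c).
d = a (ρ_m − ρ_c)/(ρ_c − ρ_w) = 11.18 km × 530/1780 = 3.33 km.

3.33 km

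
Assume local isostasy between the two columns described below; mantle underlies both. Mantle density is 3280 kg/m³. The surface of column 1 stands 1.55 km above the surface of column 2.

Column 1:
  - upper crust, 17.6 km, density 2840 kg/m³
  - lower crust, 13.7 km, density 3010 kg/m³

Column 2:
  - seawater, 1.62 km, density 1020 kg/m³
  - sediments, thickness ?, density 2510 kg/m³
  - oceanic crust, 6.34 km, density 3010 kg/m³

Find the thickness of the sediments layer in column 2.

Take the compensation level at the base of the deeper column (depth z_c below the surface of column 1) and equate Σ ρ_i t_i down to z_c; mantle fills any gap and the z_c terms cancel.
Column 1: 17.6×2840 + 13.7×3010 + (z_c − 31.3)×3280
Column 2: 1.55×0 + 1.62×1020 + x×2510 + 6.34×3010 + (z_c − 1.55 − 7.96 − x)×3280
The z_c×3280 term appears on both sides and cancels. Collect the known terms of each column as K = Σ(ρt)_known − 3280 × (depth of known layers): K_1 = 91221 − 3280×31.3 = −11443; K_2 = 20735.8 − 3280×(1.55 + 7.96) = −10457.
Balance: K_1 = K_2 − x×(3280 − 2510), so x = (K_2 − K_1)/(3280 − 2510) = 986/770 = 1.28 km.

1.28 km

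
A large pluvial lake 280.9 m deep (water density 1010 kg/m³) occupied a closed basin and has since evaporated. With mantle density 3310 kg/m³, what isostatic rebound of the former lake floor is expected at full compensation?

85.7 m

u = d ρ_w/ρ_m = 280.9 m × 1010/3310 = 85.7 m.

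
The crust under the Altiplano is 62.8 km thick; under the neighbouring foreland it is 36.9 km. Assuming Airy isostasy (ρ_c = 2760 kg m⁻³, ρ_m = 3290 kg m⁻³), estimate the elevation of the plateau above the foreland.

4.17 km

Excess crust Δ = 62.8 km − 36.9 km = 25.9 km, split between elevation h and root r with h + r = Δ.
Airy balance ρ_c h = (ρ_m − ρ_c) r gives r = h ρ_c/(ρ_m − ρ_c), so h (1 + ρ_c/(ρ_m − ρ_c)) = Δ, i.e. h = Δ (ρ_m − ρ_c)/ρ_m.
h = 25.9 km × 530/3290 = 4.17 km.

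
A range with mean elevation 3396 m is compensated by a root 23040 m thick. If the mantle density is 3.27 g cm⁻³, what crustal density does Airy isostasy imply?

2.85 g cm⁻³

ρ_c h = (ρ_m − ρ_c) r → ρ_c (h + r) = ρ_m r → ρ_c = ρ_m r / (h + r).
ρ_c = 3.27 × 23040 m / (3396 m + 23040 m) = 2.85 g cm⁻³.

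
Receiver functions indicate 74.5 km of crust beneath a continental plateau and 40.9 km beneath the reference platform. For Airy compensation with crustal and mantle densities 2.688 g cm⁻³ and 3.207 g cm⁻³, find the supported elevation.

Excess crust Δ = 74.5 km − 40.9 km = 33.6 km, split between elevation h and root r with h + r = Δ.
Airy balance ρ_c h = (ρ_m − ρ_c) r gives r = h ρ_c/(ρ_m − ρ_c), so h (1 + ρ_c/(ρ_m − ρ_c)) = Δ, i.e. h = Δ (ρ_m − ρ_c)/ρ_m.
h = 33.6 km × 0.519/3.207 = 5.44 km.

5.44 km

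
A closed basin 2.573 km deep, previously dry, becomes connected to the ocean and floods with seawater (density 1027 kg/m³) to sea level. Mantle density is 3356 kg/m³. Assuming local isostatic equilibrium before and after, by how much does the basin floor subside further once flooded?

After flooding the water column is d + s deep. Its weight must equal the weight of mantle displaced by the extra subsidence s: (d + s) ρ_w = s ρ_m.
s = d ρ_w / (ρ_m − ρ_w) = 2.573 km × 1027/(3356 − 1027) = 1.13 km.

1.13 km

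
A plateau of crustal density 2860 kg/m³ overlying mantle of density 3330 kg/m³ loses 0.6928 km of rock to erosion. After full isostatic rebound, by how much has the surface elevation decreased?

0.0978 km

Rebound u = e ρ_c/ρ_m = 0.6928 km × 2860/3330 = 0.595 km.
Net surface drop = e − u = 0.6928 km − 0.595 km = e (ρ_m − ρ_c)/ρ_m = 0.0978 km.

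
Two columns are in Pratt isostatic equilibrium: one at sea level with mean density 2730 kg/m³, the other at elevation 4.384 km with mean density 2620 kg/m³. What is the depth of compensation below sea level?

ρ_ref D = ρ (D + h) → D (ρ_ref − ρ) = ρ h.
D = ρ h/(ρ_ref − ρ) = 2620 × 4.384 km/(2730 − 2620) = 104 km.

104 km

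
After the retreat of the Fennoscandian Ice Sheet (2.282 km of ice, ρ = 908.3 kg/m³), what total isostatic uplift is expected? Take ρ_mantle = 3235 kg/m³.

0.641 km

Removing the load lets mantle flow back in; uplift u satisfies ρ_ice t = ρ_m u.
u = t ρ_ice/ρ_m = 2.282 km × 908.3/3235 = 0.641 km.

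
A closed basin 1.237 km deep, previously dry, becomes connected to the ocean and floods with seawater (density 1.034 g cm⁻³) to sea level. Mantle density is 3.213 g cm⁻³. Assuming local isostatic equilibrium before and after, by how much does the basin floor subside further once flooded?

0.587 km

After flooding the water column is d + s deep. Its weight must equal the weight of mantle displaced by the extra subsidence s: (d + s) ρ_w = s ρ_m.
s = d ρ_w / (ρ_m − ρ_w) = 1.237 km × 1.034/(3.213 − 1.034) = 0.587 km.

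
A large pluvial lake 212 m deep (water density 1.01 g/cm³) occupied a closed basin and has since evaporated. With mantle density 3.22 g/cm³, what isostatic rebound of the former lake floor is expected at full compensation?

u = d ρ_w/ρ_m = 212 m × 1.01/3.22 = 66.5 m.

66.5 m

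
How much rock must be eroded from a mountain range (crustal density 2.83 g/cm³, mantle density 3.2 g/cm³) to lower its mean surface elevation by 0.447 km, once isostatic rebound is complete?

3.87 km

Net drop Δ = e − u = e − e ρ_c/ρ_m = e (ρ_m − ρ_c)/ρ_m.
e = Δ ρ_m/(ρ_m − ρ_c) = 0.447 km × 3.2/0.37 = 3.87 km.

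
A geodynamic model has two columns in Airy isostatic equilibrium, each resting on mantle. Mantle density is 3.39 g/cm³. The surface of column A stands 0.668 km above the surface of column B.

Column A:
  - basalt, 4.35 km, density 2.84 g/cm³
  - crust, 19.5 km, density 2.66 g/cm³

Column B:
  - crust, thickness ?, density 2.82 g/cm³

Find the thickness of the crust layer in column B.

25.2 km

Take the compensation level at the base of the deeper column (depth z_c below the surface of column A) and equate Σ ρ_i t_i down to z_c; mantle fills any gap and the z_c terms cancel.
Column A: 4.35×2.84 + 19.5×2.66 + (z_c − 23.85)×3.39
Column B: 0.668×0 + x×2.82 + (z_c − 0.668 − 0 − x)×3.39
The z_c×3.39 term appears on both sides and cancels. Collect the known terms of each column as K = Σ(ρt)_known − 3.39 × (depth of known layers): K_A = 64.224 − 3.39×23.85 = −16.6275; K_B = 0 − 3.39×(0.668 + 0) = −2.26452.
Balance: K_A = K_B − x×(3.39 − 2.82), so x = (K_B − K_A)/(3.39 − 2.82) = 14.363/0.57 = 25.2 km.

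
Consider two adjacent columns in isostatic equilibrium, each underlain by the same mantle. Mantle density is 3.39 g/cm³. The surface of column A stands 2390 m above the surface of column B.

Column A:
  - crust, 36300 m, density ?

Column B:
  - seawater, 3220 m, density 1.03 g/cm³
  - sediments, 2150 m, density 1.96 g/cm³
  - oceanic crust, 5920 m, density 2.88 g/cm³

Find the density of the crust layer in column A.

2.79 g/cm³

Take the compensation level at the base of the deeper column (depth z_c below the surface of column A) and equate Σ ρ_i t_i down to z_c; mantle fills any gap and the z_c terms cancel.
Column A: 36300×ρ + (z_c − 36300)×3.39
Column B: 2390×0 + 3220×1.03 + 2150×1.96 + 5920×2.88 + (z_c − 2390 − 11290)×3.39
The z_c×3.39 term appears on both sides and cancels. Collect the known terms of each column as K = Σ(ρt)_known − 3.39 × (depth of known layers): K_A = 0 − 3.39×36300 = −123057; K_B = 24580.2 − 3.39×(2390 + 11290) = −21795.
Balance: K_A + 36300×ρ = K_B, so ρ = (K_B − K_A)/36300 = 101262/36300 = 2.79 g/cm³.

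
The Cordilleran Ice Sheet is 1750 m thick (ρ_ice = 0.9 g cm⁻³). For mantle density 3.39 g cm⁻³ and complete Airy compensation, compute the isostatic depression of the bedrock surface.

In Airy isostatic equilibrium: the ice load ρ_ice t is balanced by mantle displaced below, ρ_m s.
s = t ρ_ice / ρ_m = 1750 m × 0.9/3.39 = 465 m.

465 m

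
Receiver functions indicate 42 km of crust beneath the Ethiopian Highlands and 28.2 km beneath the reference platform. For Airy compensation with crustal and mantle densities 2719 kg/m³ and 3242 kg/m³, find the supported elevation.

2.23 km

Excess crust Δ = 42 km − 28.2 km = 13.8 km, split between elevation h and root r with h + r = Δ.
Airy balance ρ_c h = (ρ_m − ρ_c) r gives r = h ρ_c/(ρ_m − ρ_c), so h (1 + ρ_c/(ρ_m − ρ_c)) = Δ, i.e. h = Δ (ρ_m − ρ_c)/ρ_m.
h = 13.8 km × 523/3242 = 2.23 km.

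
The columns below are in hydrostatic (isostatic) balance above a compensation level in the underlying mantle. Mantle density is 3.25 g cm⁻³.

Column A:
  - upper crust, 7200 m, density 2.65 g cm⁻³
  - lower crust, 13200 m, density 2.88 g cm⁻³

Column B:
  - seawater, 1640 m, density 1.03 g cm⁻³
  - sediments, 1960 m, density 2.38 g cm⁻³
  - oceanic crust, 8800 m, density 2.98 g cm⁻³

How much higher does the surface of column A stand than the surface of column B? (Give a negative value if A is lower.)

456 m

For any compensation level in the mantle, the mantle terms cancel and isostasy reduces to e = (Σt_A − Σt_B) − (Σ(ρt)_A − Σ(ρt)_B) / ρ_m.
Σt_A = 20400 m; Σt_B = 12400 m; Σ(ρt)_A = 57096; Σ(ρt)_B = 32578 (in m·g cm⁻³).
e = (20400 − 12400) − (57096 − 32578) / 3.25 = 456 m.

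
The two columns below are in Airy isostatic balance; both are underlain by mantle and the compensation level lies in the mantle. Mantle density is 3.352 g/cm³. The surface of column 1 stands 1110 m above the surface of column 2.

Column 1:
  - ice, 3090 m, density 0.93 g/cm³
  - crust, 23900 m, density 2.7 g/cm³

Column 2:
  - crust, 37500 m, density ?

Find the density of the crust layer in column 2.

Take the compensation level at the base of the deeper column (depth z_c below the surface of column 1) and equate Σ ρ_i t_i down to z_c; mantle fills any gap and the z_c terms cancel.
Column 1: 3090×0.93 + 23900×2.7 + (z_c − 26990)×3.352
Column 2: 1110×0 + 37500×ρ + (z_c − 1110 − 37500)×3.352
The z_c×3.352 term appears on both sides and cancels. Collect the known terms of each column as K = Σ(ρt)_known − 3.352 × (depth of known layers): K_1 = 67403.7 − 3.352×26990 = −23066.78; K_2 = 0 − 3.352×(1110 + 37500) = −129420.72.
Balance: K_1 = K_2 + 37500×ρ, so ρ = (K_1 − K_2)/37500 = 106354/37500 = 2.84 g/cm³.

2.84 g/cm³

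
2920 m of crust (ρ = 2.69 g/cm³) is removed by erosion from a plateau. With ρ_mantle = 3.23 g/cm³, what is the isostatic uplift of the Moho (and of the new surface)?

2430 m

Unloading: uplift u = e ρ_c/ρ_m = 2920 m × 2.69/3.23 = 2430 m.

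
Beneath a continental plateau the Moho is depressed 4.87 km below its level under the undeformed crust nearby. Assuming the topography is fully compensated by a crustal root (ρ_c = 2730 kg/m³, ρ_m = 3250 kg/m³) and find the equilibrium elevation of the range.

For local isostatic compensation: ρ_c h = (ρ_m − ρ_c) r.
h = r (ρ_m − ρ_c) / ρ_c = 4.87 km × (3250 − 2730) / 2730 = 0.928 km.

0.928 km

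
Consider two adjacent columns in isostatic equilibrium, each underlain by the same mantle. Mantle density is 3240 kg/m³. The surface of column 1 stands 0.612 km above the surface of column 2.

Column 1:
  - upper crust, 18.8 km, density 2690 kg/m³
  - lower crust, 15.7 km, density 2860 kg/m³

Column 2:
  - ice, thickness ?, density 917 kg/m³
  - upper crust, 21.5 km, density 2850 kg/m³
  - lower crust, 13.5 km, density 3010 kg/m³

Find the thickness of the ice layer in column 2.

Take the compensation level at the base of the deeper column (depth z_c below the surface of column 1) and equate Σ ρ_i t_i down to z_c; mantle fills any gap and the z_c terms cancel.
Column 1: 18.8×2690 + 15.7×2860 + (z_c − 34.5)×3240
Column 2: 0.612×0 + x×917 + 21.5×2850 + 13.5×3010 + (z_c − 0.612 − 35 − x)×3240
The z_c×3240 term appears on both sides and cancels. Collect the known terms of each column as K = Σ(ρt)_known − 3240 × (depth of known layers): K_1 = 95474 − 3240×34.5 = −16306; K_2 = 101910 − 3240×(0.612 + 35) = −13472.88.
Balance: K_1 = K_2 − x×(3240 − 917), so x = (K_2 − K_1)/(3240 − 917) = 2833.12/2323 = 1.22 km.

1.22 km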